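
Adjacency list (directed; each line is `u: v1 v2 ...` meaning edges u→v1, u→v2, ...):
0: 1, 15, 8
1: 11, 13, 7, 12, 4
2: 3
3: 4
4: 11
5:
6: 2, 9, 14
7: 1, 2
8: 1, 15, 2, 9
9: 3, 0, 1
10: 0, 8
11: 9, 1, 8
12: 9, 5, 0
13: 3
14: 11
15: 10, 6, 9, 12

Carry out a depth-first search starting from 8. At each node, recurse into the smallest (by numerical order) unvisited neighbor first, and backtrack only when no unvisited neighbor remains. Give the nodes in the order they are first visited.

Visit 8
8 → 1
1 → 4
4 → 11
11 → 9
9 → 0
0 → 15
15 → 6
6 → 2
2 → 3
6 → 14
15 → 10
15 → 12
12 → 5
1 → 7
1 → 13

8 1 4 11 9 0 15 6 2 3 14 10 12 5 7 13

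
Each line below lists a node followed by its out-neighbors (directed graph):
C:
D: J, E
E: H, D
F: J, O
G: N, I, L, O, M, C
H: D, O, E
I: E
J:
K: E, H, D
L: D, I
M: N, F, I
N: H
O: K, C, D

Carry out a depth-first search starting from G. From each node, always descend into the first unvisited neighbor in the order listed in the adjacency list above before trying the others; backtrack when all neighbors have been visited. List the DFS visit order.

G, N, H, D, J, E, O, K, C, I, L, M, F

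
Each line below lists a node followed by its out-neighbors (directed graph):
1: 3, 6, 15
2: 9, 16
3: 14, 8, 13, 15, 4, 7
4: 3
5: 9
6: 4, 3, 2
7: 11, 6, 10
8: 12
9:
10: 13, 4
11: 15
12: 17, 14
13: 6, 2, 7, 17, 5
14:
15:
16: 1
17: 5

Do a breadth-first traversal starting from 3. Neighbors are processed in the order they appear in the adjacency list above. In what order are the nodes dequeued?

3, 14, 8, 13, 15, 4, 7, 12, 6, 2, 17, 5, 11, 10, 9, 16, 1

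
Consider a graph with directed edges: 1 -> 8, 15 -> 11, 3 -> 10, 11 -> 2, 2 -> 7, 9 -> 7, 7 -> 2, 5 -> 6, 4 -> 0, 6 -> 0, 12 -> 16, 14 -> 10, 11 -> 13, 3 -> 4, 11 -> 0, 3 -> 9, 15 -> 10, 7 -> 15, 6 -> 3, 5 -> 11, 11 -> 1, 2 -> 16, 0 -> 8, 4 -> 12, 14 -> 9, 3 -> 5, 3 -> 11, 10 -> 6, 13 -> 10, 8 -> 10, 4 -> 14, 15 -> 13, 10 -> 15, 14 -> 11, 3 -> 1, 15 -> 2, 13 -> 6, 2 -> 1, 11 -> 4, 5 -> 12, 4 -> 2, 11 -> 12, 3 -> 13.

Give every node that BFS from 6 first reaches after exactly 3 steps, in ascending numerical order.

Level 0: 6
Level 1: 0, 3
Level 2: 1, 4, 5, 8, 9, 10, 11, 13
Level 3: 2, 7, 12, 14, 15
Level 4: 16

2, 7, 12, 14, 15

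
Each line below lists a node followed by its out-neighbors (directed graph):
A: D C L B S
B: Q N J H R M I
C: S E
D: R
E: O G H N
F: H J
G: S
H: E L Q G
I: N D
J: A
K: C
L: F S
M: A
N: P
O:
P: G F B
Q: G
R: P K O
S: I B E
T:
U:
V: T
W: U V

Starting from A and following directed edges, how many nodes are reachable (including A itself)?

19

BFS from A visits: A, D, C, L, B, S, R, E, F, Q, N, J, H, M, I, P, K, O, G
Reachable nodes: 19 of 23 total.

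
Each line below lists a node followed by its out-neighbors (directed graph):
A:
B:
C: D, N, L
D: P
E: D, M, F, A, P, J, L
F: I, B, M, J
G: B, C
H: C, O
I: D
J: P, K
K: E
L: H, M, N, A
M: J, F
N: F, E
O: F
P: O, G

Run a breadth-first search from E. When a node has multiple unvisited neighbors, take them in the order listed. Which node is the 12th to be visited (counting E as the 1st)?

G

Visit E; enqueue D, M, F, A, P, J, L → queue [D, M, F, A, P, J, L]
Visit D → queue [M, F, A, P, J, L]
Visit M → queue [F, A, P, J, L]
Visit F; enqueue I, B → queue [A, P, J, L, I, B]
Visit A → queue [P, J, L, I, B]
Visit P; enqueue O, G → queue [J, L, I, B, O, G]
Visit J; enqueue K → queue [L, I, B, O, G, K]
Visit L; enqueue H, N → queue [I, B, O, G, K, H, N]
Visit I → queue [B, O, G, K, H, N]
Visit B → queue [O, G, K, H, N]
Visit O → queue [G, K, H, N]
Visit G; enqueue C → queue [K, H, N, C]
Visit K → queue [H, N, C]
Visit H → queue [N, C]
Visit N → queue [C]
Visit C → queue []

Visit order: E, D, M, F, A, P, J, L, I, B, O, G, K, H, N, C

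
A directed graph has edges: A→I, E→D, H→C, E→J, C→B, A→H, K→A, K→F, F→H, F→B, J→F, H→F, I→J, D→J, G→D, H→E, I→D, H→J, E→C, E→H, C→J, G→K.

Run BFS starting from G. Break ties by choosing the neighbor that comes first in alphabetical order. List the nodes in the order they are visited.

G D K J A F H I B C E

Visit G; enqueue D, K → queue [D, K]
Visit D; enqueue J → queue [K, J]
Visit K; enqueue A, F → queue [J, A, F]
Visit J → queue [A, F]
Visit A; enqueue H, I → queue [F, H, I]
Visit F; enqueue B → queue [H, I, B]
Visit H; enqueue C, E → queue [I, B, C, E]
Visit I → queue [B, C, E]
Visit B → queue [C, E]
Visit C → queue [E]
Visit E → queue []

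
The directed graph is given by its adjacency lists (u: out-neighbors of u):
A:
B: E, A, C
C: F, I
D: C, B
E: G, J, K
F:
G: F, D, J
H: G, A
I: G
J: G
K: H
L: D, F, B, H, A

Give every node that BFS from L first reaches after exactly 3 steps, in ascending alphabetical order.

I, J, K

Level 0: L
Level 1: A, B, D, F, H
Level 2: C, E, G
Level 3: I, J, K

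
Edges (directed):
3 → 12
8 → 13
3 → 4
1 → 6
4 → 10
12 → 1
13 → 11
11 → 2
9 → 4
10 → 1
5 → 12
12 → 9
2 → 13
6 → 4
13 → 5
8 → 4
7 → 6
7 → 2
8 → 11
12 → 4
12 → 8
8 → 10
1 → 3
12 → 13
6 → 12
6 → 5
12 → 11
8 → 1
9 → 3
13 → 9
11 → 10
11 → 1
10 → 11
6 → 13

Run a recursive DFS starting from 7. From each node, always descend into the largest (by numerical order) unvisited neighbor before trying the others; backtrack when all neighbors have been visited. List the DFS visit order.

Visit 7
7 → 6
6 → 13
13 → 11
11 → 10
10 → 1
1 → 3
3 → 12
12 → 9
9 → 4
12 → 8
11 → 2
13 → 5

7, 6, 13, 11, 10, 1, 3, 12, 9, 4, 8, 2, 5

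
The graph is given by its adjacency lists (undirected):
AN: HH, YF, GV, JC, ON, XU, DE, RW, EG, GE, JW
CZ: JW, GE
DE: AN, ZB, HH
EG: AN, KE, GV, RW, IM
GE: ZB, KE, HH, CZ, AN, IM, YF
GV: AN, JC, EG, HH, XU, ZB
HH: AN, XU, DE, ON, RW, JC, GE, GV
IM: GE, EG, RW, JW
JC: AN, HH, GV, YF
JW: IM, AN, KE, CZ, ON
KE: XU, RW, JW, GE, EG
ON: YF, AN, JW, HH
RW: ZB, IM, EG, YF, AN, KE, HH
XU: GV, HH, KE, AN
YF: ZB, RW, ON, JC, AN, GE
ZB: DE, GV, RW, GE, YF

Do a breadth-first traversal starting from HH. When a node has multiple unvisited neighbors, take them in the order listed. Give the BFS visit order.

HH, AN, XU, DE, ON, RW, JC, GE, GV, YF, EG, JW, KE, ZB, IM, CZ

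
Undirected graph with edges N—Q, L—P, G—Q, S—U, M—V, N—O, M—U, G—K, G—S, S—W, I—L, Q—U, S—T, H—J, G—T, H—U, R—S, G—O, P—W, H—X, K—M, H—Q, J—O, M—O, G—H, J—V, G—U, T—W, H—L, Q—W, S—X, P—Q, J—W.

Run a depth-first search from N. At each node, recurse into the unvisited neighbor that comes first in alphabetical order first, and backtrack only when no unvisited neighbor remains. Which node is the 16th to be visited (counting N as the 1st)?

Visit N
N → O
O → G
G → H
H → J
J → V
V → M
M → K
M → U
U → Q
Q → P
P → L
L → I
P → W
W → S
S → R
S → T
S → X

Visit order: N, O, G, H, J, V, M, K, U, Q, P, L, I, W, S, R, T, X

R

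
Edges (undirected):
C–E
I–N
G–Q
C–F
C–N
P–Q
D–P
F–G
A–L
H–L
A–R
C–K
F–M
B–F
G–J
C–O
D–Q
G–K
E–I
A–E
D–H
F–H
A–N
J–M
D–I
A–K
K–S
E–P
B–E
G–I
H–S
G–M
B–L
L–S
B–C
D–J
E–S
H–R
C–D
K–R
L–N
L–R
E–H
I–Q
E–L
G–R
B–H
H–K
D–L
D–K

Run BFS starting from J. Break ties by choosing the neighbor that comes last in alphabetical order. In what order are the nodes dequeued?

Visit J; enqueue M, G, D → queue [M, G, D]
Visit M; enqueue F → queue [G, D, F]
Visit G; enqueue R, Q, K, I → queue [D, F, R, Q, K, I]
Visit D; enqueue P, L, H, C → queue [F, R, Q, K, I, P, L, H, C]
Visit F; enqueue B → queue [R, Q, K, I, P, L, H, C, B]
Visit R; enqueue A → queue [Q, K, I, P, L, H, C, B, A]
Visit Q → queue [K, I, P, L, H, C, B, A]
Visit K; enqueue S → queue [I, P, L, H, C, B, A, S]
Visit I; enqueue N, E → queue [P, L, H, C, B, A, S, N, E]
Visit P → queue [L, H, C, B, A, S, N, E]
Visit L → queue [H, C, B, A, S, N, E]
Visit H → queue [C, B, A, S, N, E]
Visit C; enqueue O → queue [B, A, S, N, E, O]
Visit B → queue [A, S, N, E, O]
Visit A → queue [S, N, E, O]
Visit S → queue [N, E, O]
Visit N → queue [E, O]
Visit E → queue [O]
Visit O → queue []

J -> M -> G -> D -> F -> R -> Q -> K -> I -> P -> L -> H -> C -> B -> A -> S -> N -> E -> O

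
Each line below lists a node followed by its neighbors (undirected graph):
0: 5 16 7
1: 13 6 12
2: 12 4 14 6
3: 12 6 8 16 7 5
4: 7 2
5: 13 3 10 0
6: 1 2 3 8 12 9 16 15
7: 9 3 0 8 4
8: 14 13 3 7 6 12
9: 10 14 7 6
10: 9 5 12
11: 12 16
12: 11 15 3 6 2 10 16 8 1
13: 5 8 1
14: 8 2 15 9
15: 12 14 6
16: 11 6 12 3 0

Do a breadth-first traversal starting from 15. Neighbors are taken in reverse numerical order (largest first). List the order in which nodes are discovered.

Visit 15; enqueue 14, 12, 6 → queue [14, 12, 6]
Visit 14; enqueue 9, 8, 2 → queue [12, 6, 9, 8, 2]
Visit 12; enqueue 16, 11, 10, 3, 1 → queue [6, 9, 8, 2, 16, 11, 10, 3, 1]
Visit 6 → queue [9, 8, 2, 16, 11, 10, 3, 1]
Visit 9; enqueue 7 → queue [8, 2, 16, 11, 10, 3, 1, 7]
Visit 8; enqueue 13 → queue [2, 16, 11, 10, 3, 1, 7, 13]
Visit 2; enqueue 4 → queue [16, 11, 10, 3, 1, 7, 13, 4]
Visit 16; enqueue 0 → queue [11, 10, 3, 1, 7, 13, 4, 0]
Visit 11 → queue [10, 3, 1, 7, 13, 4, 0]
Visit 10; enqueue 5 → queue [3, 1, 7, 13, 4, 0, 5]
Visit 3 → queue [1, 7, 13, 4, 0, 5]
Visit 1 → queue [7, 13, 4, 0, 5]
Visit 7 → queue [13, 4, 0, 5]
Visit 13 → queue [4, 0, 5]
Visit 4 → queue [0, 5]
Visit 0 → queue [5]
Visit 5 → queue []

15, 14, 12, 6, 9, 8, 2, 16, 11, 10, 3, 1, 7, 13, 4, 0, 5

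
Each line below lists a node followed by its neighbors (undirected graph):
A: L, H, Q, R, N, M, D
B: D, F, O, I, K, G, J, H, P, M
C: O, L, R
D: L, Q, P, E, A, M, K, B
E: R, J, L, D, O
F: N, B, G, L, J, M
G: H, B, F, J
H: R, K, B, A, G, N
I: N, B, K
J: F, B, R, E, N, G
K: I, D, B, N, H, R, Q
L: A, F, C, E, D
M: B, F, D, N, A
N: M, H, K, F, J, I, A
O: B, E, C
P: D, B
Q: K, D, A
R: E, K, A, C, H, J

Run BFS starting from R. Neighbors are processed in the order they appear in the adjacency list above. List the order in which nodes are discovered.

R, E, K, A, C, H, J, L, D, O, I, B, N, Q, M, G, F, P

Visit R; enqueue E, K, A, C, H, J → queue [E, K, A, C, H, J]
Visit E; enqueue L, D, O → queue [K, A, C, H, J, L, D, O]
Visit K; enqueue I, B, N, Q → queue [A, C, H, J, L, D, O, I, B, N, Q]
Visit A; enqueue M → queue [C, H, J, L, D, O, I, B, N, Q, M]
Visit C → queue [H, J, L, D, O, I, B, N, Q, M]
Visit H; enqueue G → queue [J, L, D, O, I, B, N, Q, M, G]
Visit J; enqueue F → queue [L, D, O, I, B, N, Q, M, G, F]
Visit L → queue [D, O, I, B, N, Q, M, G, F]
Visit D; enqueue P → queue [O, I, B, N, Q, M, G, F, P]
Visit O → queue [I, B, N, Q, M, G, F, P]
Visit I → queue [B, N, Q, M, G, F, P]
Visit B → queue [N, Q, M, G, F, P]
Visit N → queue [Q, M, G, F, P]
Visit Q → queue [M, G, F, P]
Visit M → queue [G, F, P]
Visit G → queue [F, P]
Visit F → queue [P]
Visit P → queue []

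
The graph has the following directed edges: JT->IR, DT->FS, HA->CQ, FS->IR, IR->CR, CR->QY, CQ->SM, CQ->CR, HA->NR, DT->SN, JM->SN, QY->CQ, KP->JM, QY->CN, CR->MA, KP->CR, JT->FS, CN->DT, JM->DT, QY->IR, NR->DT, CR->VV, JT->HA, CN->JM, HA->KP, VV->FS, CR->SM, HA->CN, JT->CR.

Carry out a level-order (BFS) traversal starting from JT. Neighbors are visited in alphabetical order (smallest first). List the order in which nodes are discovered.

Visit JT; enqueue CR, FS, HA, IR → queue [CR, FS, HA, IR]
Visit CR; enqueue MA, QY, SM, VV → queue [FS, HA, IR, MA, QY, SM, VV]
Visit FS → queue [HA, IR, MA, QY, SM, VV]
Visit HA; enqueue CN, CQ, KP, NR → queue [IR, MA, QY, SM, VV, CN, CQ, KP, NR]
Visit IR → queue [MA, QY, SM, VV, CN, CQ, KP, NR]
Visit MA → queue [QY, SM, VV, CN, CQ, KP, NR]
Visit QY → queue [SM, VV, CN, CQ, KP, NR]
Visit SM → queue [VV, CN, CQ, KP, NR]
Visit VV → queue [CN, CQ, KP, NR]
Visit CN; enqueue DT, JM → queue [CQ, KP, NR, DT, JM]
Visit CQ → queue [KP, NR, DT, JM]
Visit KP → queue [NR, DT, JM]
Visit NR → queue [DT, JM]
Visit DT; enqueue SN → queue [JM, SN]
Visit JM → queue [SN]
Visit SN → queue []

JT, CR, FS, HA, IR, MA, QY, SM, VV, CN, CQ, KP, NR, DT, JM, SN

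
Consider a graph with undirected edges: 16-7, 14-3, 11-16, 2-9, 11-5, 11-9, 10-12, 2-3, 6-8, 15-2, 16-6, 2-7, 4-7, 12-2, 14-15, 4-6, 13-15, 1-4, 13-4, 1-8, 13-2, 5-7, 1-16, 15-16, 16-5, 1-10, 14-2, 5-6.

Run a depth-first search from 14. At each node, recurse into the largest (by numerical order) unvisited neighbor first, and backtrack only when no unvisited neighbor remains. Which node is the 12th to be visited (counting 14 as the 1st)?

Visit 14
14 → 15
15 → 16
16 → 11
11 → 9
9 → 2
2 → 13
13 → 4
4 → 7
7 → 5
5 → 6
6 → 8
8 → 1
1 → 10
10 → 12
2 → 3

Visit order: 14, 15, 16, 11, 9, 2, 13, 4, 7, 5, 6, 8, 1, 10, 12, 3

8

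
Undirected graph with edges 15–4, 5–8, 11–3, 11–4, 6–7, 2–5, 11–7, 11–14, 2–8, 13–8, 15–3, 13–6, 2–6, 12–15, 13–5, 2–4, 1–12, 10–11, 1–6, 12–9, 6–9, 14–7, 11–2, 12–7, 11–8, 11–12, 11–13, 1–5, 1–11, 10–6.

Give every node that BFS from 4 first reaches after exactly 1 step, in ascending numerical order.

Level 0: 4
Level 1: 2, 11, 15
Level 2: 1, 3, 5, 6, 7, 8, 10, 12, 13, 14
Level 3: 9

2, 11, 15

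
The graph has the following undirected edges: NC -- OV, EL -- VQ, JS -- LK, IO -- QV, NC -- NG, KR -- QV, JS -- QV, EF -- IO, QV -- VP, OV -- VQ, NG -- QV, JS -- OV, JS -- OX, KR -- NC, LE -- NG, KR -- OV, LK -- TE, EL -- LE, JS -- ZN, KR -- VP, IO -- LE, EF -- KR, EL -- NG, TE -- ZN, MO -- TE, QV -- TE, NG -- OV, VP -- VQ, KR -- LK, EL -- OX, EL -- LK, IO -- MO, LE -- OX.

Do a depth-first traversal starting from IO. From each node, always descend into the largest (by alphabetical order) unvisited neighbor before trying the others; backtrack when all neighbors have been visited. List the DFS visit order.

IO QV VP VQ OV NG NC KR LK TE ZN JS OX LE EL MO EF

Visit IO
IO → QV
QV → VP
VP → VQ
VQ → OV
OV → NG
NG → NC
NC → KR
KR → LK
LK → TE
TE → ZN
ZN → JS
JS → OX
OX → LE
LE → EL
TE → MO
KR → EF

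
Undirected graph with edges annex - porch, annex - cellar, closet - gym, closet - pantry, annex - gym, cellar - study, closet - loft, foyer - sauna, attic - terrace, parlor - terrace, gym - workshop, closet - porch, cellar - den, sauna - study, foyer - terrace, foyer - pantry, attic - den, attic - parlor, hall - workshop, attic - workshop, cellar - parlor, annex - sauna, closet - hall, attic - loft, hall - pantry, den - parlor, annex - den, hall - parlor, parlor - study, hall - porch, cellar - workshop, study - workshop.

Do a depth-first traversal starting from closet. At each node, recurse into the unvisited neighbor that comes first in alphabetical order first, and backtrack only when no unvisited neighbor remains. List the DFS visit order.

Visit closet
closet → gym
gym → annex
annex → cellar
cellar → den
den → attic
attic → loft
attic → parlor
parlor → hall
hall → pantry
pantry → foyer
foyer → sauna
sauna → study
study → workshop
foyer → terrace
hall → porch

closet -> gym -> annex -> cellar -> den -> attic -> loft -> parlor -> hall -> pantry -> foyer -> sauna -> study -> workshop -> terrace -> porch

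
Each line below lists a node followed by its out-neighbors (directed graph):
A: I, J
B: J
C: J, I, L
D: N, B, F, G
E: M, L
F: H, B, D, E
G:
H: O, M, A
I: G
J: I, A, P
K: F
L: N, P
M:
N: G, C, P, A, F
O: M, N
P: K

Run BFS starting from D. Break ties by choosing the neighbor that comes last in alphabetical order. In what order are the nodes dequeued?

D → N → G → F → B → P → C → A → H → E → J → K → L → I → O → M

Visit D; enqueue N, G, F, B → queue [N, G, F, B]
Visit N; enqueue P, C, A → queue [G, F, B, P, C, A]
Visit G → queue [F, B, P, C, A]
Visit F; enqueue H, E → queue [B, P, C, A, H, E]
Visit B; enqueue J → queue [P, C, A, H, E, J]
Visit P; enqueue K → queue [C, A, H, E, J, K]
Visit C; enqueue L, I → queue [A, H, E, J, K, L, I]
Visit A → queue [H, E, J, K, L, I]
Visit H; enqueue O, M → queue [E, J, K, L, I, O, M]
Visit E → queue [J, K, L, I, O, M]
Visit J → queue [K, L, I, O, M]
Visit K → queue [L, I, O, M]
Visit L → queue [I, O, M]
Visit I → queue [O, M]
Visit O → queue [M]
Visit M → queue []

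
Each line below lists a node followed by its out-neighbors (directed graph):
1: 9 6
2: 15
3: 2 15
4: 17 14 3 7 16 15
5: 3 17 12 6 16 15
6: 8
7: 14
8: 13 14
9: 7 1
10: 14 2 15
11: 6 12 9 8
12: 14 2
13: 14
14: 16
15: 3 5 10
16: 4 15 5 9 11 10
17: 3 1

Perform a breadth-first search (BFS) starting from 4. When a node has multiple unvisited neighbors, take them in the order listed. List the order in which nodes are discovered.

Visit 4; enqueue 17, 14, 3, 7, 16, 15 → queue [17, 14, 3, 7, 16, 15]
Visit 17; enqueue 1 → queue [14, 3, 7, 16, 15, 1]
Visit 14 → queue [3, 7, 16, 15, 1]
Visit 3; enqueue 2 → queue [7, 16, 15, 1, 2]
Visit 7 → queue [16, 15, 1, 2]
Visit 16; enqueue 5, 9, 11, 10 → queue [15, 1, 2, 5, 9, 11, 10]
Visit 15 → queue [1, 2, 5, 9, 11, 10]
Visit 1; enqueue 6 → queue [2, 5, 9, 11, 10, 6]
Visit 2 → queue [5, 9, 11, 10, 6]
Visit 5; enqueue 12 → queue [9, 11, 10, 6, 12]
Visit 9 → queue [11, 10, 6, 12]
Visit 11; enqueue 8 → queue [10, 6, 12, 8]
Visit 10 → queue [6, 12, 8]
Visit 6 → queue [12, 8]
Visit 12 → queue [8]
Visit 8; enqueue 13 → queue [13]
Visit 13 → queue []

4 → 17 → 14 → 3 → 7 → 16 → 15 → 1 → 2 → 5 → 9 → 11 → 10 → 6 → 12 → 8 → 13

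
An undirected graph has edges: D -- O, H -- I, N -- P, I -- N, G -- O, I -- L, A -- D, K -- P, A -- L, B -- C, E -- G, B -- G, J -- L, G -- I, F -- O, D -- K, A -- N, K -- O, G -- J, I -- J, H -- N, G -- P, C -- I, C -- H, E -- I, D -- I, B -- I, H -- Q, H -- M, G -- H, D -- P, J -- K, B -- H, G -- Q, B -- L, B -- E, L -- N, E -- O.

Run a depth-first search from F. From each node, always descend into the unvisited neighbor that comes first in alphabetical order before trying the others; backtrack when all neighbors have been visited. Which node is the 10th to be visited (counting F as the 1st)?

E

Visit F
F → O
O → D
D → A
A → L
L → B
B → C
C → H
H → G
G → E
E → I
I → J
J → K
K → P
P → N
G → Q
H → M

Visit order: F, O, D, A, L, B, C, H, G, E, I, J, K, P, N, Q, M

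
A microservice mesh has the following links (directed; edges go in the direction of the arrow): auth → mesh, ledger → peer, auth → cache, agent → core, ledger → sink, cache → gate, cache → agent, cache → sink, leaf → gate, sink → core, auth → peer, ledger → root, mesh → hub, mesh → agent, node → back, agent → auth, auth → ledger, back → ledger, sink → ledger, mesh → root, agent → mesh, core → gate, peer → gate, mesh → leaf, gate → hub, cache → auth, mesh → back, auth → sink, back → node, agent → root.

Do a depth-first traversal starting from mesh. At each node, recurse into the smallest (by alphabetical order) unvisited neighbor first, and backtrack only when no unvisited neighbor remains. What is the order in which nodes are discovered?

mesh -> agent -> auth -> cache -> gate -> hub -> sink -> core -> ledger -> peer -> root -> back -> node -> leaf

Visit mesh
mesh → agent
agent → auth
auth → cache
cache → gate
gate → hub
cache → sink
sink → core
sink → ledger
ledger → peer
ledger → root
mesh → back
back → node
mesh → leaf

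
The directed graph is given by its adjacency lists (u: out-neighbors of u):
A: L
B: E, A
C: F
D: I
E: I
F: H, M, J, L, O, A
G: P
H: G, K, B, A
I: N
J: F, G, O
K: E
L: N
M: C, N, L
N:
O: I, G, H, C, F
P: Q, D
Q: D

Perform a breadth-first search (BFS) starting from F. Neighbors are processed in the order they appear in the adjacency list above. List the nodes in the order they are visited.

Visit F; enqueue H, M, J, L, O, A → queue [H, M, J, L, O, A]
Visit H; enqueue G, K, B → queue [M, J, L, O, A, G, K, B]
Visit M; enqueue C, N → queue [J, L, O, A, G, K, B, C, N]
Visit J → queue [L, O, A, G, K, B, C, N]
Visit L → queue [O, A, G, K, B, C, N]
Visit O; enqueue I → queue [A, G, K, B, C, N, I]
Visit A → queue [G, K, B, C, N, I]
Visit G; enqueue P → queue [K, B, C, N, I, P]
Visit K; enqueue E → queue [B, C, N, I, P, E]
Visit B → queue [C, N, I, P, E]
Visit C → queue [N, I, P, E]
Visit N → queue [I, P, E]
Visit I → queue [P, E]
Visit P; enqueue Q, D → queue [E, Q, D]
Visit E → queue [Q, D]
Visit Q → queue [D]
Visit D → queue []

F -> H -> M -> J -> L -> O -> A -> G -> K -> B -> C -> N -> I -> P -> E -> Q -> D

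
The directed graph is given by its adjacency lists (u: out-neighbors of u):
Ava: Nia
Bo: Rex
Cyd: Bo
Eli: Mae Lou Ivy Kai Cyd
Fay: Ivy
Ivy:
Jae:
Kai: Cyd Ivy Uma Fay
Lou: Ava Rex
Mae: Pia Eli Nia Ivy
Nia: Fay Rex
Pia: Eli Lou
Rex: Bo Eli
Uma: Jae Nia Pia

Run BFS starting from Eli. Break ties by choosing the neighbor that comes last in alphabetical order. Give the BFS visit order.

Eli Mae Lou Kai Ivy Cyd Pia Nia Rex Ava Uma Fay Bo Jae

Visit Eli; enqueue Mae, Lou, Kai, Ivy, Cyd → queue [Mae, Lou, Kai, Ivy, Cyd]
Visit Mae; enqueue Pia, Nia → queue [Lou, Kai, Ivy, Cyd, Pia, Nia]
Visit Lou; enqueue Rex, Ava → queue [Kai, Ivy, Cyd, Pia, Nia, Rex, Ava]
Visit Kai; enqueue Uma, Fay → queue [Ivy, Cyd, Pia, Nia, Rex, Ava, Uma, Fay]
Visit Ivy → queue [Cyd, Pia, Nia, Rex, Ava, Uma, Fay]
Visit Cyd; enqueue Bo → queue [Pia, Nia, Rex, Ava, Uma, Fay, Bo]
Visit Pia → queue [Nia, Rex, Ava, Uma, Fay, Bo]
Visit Nia → queue [Rex, Ava, Uma, Fay, Bo]
Visit Rex → queue [Ava, Uma, Fay, Bo]
Visit Ava → queue [Uma, Fay, Bo]
Visit Uma; enqueue Jae → queue [Fay, Bo, Jae]
Visit Fay → queue [Bo, Jae]
Visit Bo → queue [Jae]
Visit Jae → queue []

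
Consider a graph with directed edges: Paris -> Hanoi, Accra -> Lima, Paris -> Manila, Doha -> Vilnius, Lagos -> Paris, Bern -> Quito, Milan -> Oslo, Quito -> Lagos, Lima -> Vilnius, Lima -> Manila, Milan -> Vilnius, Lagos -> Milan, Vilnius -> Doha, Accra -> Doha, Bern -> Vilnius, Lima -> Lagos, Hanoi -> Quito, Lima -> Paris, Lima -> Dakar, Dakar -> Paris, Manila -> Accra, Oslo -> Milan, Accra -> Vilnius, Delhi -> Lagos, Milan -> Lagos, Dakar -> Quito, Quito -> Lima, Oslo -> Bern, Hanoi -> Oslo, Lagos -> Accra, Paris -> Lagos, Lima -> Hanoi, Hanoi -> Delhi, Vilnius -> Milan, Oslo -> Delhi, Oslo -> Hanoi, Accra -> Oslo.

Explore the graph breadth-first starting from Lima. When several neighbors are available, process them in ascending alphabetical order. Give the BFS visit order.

Lima, Dakar, Hanoi, Lagos, Manila, Paris, Vilnius, Quito, Delhi, Oslo, Accra, Milan, Doha, Bern

Visit Lima; enqueue Dakar, Hanoi, Lagos, Manila, Paris, Vilnius → queue [Dakar, Hanoi, Lagos, Manila, Paris, Vilnius]
Visit Dakar; enqueue Quito → queue [Hanoi, Lagos, Manila, Paris, Vilnius, Quito]
Visit Hanoi; enqueue Delhi, Oslo → queue [Lagos, Manila, Paris, Vilnius, Quito, Delhi, Oslo]
Visit Lagos; enqueue Accra, Milan → queue [Manila, Paris, Vilnius, Quito, Delhi, Oslo, Accra, Milan]
Visit Manila → queue [Paris, Vilnius, Quito, Delhi, Oslo, Accra, Milan]
Visit Paris → queue [Vilnius, Quito, Delhi, Oslo, Accra, Milan]
Visit Vilnius; enqueue Doha → queue [Quito, Delhi, Oslo, Accra, Milan, Doha]
Visit Quito → queue [Delhi, Oslo, Accra, Milan, Doha]
Visit Delhi → queue [Oslo, Accra, Milan, Doha]
Visit Oslo; enqueue Bern → queue [Accra, Milan, Doha, Bern]
Visit Accra → queue [Milan, Doha, Bern]
Visit Milan → queue [Doha, Bern]
Visit Doha → queue [Bern]
Visit Bern → queue []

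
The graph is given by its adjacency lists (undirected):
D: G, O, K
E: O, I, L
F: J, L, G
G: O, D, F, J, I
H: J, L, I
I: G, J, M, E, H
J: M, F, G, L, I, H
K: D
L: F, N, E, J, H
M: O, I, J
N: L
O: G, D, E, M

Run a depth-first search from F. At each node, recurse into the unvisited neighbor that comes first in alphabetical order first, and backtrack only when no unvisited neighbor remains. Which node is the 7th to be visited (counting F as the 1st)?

I

Visit F
F → G
G → D
D → K
D → O
O → E
E → I
I → H
H → J
J → L
L → N
J → M

Visit order: F, G, D, K, O, E, I, H, J, L, N, M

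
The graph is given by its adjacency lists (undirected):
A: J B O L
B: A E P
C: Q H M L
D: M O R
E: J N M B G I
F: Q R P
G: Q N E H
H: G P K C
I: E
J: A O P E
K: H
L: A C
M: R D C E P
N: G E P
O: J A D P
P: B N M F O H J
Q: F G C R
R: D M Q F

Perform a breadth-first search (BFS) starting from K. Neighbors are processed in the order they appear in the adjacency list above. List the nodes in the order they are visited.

Visit K; enqueue H → queue [H]
Visit H; enqueue G, P, C → queue [G, P, C]
Visit G; enqueue Q, N, E → queue [P, C, Q, N, E]
Visit P; enqueue B, M, F, O, J → queue [C, Q, N, E, B, M, F, O, J]
Visit C; enqueue L → queue [Q, N, E, B, M, F, O, J, L]
Visit Q; enqueue R → queue [N, E, B, M, F, O, J, L, R]
Visit N → queue [E, B, M, F, O, J, L, R]
Visit E; enqueue I → queue [B, M, F, O, J, L, R, I]
Visit B; enqueue A → queue [M, F, O, J, L, R, I, A]
Visit M; enqueue D → queue [F, O, J, L, R, I, A, D]
Visit F → queue [O, J, L, R, I, A, D]
Visit O → queue [J, L, R, I, A, D]
Visit J → queue [L, R, I, A, D]
Visit L → queue [R, I, A, D]
Visit R → queue [I, A, D]
Visit I → queue [A, D]
Visit A → queue [D]
Visit D → queue []

K -> H -> G -> P -> C -> Q -> N -> E -> B -> M -> F -> O -> J -> L -> R -> I -> A -> D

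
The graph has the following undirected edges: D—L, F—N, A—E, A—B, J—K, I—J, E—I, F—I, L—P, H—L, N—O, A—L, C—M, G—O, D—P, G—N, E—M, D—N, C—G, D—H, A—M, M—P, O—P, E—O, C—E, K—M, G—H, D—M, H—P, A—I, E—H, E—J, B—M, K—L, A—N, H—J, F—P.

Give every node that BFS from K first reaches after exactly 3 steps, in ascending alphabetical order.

F, G, N, O

Level 0: K
Level 1: J, L, M
Level 2: A, B, C, D, E, H, I, P
Level 3: F, G, N, O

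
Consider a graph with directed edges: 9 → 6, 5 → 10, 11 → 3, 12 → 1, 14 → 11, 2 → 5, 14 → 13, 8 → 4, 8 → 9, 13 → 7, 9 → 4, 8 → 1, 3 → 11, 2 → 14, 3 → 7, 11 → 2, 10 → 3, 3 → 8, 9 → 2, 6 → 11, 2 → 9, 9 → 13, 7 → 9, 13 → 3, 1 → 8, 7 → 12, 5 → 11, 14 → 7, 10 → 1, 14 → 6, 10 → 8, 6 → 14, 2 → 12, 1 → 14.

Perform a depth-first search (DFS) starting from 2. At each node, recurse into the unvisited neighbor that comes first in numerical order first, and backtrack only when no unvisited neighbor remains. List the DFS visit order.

Visit 2
2 → 5
5 → 10
10 → 1
1 → 8
8 → 4
8 → 9
9 → 6
6 → 11
11 → 3
3 → 7
7 → 12
6 → 14
14 → 13

2 -> 5 -> 10 -> 1 -> 8 -> 4 -> 9 -> 6 -> 11 -> 3 -> 7 -> 12 -> 14 -> 13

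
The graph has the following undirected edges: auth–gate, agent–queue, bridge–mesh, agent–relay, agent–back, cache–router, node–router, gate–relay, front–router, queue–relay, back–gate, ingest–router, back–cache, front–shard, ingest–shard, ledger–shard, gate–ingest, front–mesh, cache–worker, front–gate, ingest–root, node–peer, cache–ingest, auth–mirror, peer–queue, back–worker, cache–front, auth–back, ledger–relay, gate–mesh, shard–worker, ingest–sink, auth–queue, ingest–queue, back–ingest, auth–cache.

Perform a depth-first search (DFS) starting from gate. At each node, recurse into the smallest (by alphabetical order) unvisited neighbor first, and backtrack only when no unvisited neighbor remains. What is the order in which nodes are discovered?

gate auth back agent queue ingest cache front mesh bridge router node peer shard ledger relay worker root sink mirror

Visit gate
gate → auth
auth → back
back → agent
agent → queue
queue → ingest
ingest → cache
cache → front
front → mesh
mesh → bridge
front → router
router → node
node → peer
front → shard
shard → ledger
ledger → relay
shard → worker
ingest → root
ingest → sink
auth → mirror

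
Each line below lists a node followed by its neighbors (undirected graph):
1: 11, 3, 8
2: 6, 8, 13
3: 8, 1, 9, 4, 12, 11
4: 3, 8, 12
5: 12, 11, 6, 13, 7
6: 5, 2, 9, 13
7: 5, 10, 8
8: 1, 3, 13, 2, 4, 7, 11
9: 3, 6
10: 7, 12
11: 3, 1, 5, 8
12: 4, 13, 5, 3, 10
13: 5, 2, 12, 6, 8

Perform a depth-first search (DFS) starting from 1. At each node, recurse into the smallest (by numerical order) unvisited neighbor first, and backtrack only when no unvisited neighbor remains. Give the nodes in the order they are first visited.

1 -> 3 -> 4 -> 8 -> 2 -> 6 -> 5 -> 7 -> 10 -> 12 -> 13 -> 11 -> 9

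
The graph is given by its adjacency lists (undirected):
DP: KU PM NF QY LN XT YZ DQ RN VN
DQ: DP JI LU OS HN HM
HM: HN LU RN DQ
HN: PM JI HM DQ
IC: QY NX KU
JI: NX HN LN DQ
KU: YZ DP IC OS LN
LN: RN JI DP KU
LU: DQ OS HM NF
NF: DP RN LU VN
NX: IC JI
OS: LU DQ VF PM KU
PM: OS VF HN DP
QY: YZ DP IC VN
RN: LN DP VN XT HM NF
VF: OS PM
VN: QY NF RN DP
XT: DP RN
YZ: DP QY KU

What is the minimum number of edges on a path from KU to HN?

Level 0: KU
Level 1: DP, IC, LN, OS, YZ
Level 2: DQ, JI, LU, NF, NX, PM, QY, RN, VF, VN, XT
Level 3: HM, HN
HN first appears at level 3.

3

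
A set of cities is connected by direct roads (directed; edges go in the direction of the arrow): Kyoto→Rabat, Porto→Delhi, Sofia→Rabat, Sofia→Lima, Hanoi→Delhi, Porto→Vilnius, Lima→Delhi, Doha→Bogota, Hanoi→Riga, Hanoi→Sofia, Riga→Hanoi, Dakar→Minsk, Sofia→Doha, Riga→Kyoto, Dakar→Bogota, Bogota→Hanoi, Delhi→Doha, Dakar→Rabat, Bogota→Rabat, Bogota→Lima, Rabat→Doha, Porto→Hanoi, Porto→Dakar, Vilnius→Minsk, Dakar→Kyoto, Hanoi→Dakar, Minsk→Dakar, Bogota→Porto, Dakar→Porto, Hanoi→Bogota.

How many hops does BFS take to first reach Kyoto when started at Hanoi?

2

Level 0: Hanoi
Level 1: Bogota, Dakar, Delhi, Riga, Sofia
Level 2: Doha, Kyoto, Lima, Minsk, Porto, Rabat
Level 3: Vilnius
Kyoto first appears at level 2.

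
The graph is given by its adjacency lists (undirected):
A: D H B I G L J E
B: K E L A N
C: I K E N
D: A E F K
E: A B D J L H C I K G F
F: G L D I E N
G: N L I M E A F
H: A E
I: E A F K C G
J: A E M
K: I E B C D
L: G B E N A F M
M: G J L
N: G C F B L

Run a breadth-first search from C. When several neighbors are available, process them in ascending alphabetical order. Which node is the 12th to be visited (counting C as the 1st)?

Visit C; enqueue E, I, K, N → queue [E, I, K, N]
Visit E; enqueue A, B, D, F, G, H, J, L → queue [I, K, N, A, B, D, F, G, H, J, L]
Visit I → queue [K, N, A, B, D, F, G, H, J, L]
Visit K → queue [N, A, B, D, F, G, H, J, L]
Visit N → queue [A, B, D, F, G, H, J, L]
Visit A → queue [B, D, F, G, H, J, L]
Visit B → queue [D, F, G, H, J, L]
Visit D → queue [F, G, H, J, L]
Visit F → queue [G, H, J, L]
Visit G; enqueue M → queue [H, J, L, M]
Visit H → queue [J, L, M]
Visit J → queue [L, M]
Visit L → queue [M]
Visit M → queue []

Visit order: C, E, I, K, N, A, B, D, F, G, H, J, L, M

J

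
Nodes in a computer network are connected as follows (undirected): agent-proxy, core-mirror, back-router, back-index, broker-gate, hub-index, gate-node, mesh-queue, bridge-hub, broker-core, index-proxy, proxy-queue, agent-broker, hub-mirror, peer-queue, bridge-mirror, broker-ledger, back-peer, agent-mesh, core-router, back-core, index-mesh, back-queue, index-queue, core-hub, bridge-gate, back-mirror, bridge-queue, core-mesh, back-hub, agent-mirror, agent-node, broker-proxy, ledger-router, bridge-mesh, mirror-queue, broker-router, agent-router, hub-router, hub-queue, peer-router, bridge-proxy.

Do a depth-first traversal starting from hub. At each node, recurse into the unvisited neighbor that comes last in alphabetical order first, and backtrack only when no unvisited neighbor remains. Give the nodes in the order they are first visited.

hub, router, peer, queue, proxy, index, mesh, core, mirror, bridge, gate, node, agent, broker, ledger, back

Visit hub
hub → router
router → peer
peer → queue
queue → proxy
proxy → index
index → mesh
mesh → core
core → mirror
mirror → bridge
bridge → gate
gate → node
node → agent
agent → broker
broker → ledger
mirror → back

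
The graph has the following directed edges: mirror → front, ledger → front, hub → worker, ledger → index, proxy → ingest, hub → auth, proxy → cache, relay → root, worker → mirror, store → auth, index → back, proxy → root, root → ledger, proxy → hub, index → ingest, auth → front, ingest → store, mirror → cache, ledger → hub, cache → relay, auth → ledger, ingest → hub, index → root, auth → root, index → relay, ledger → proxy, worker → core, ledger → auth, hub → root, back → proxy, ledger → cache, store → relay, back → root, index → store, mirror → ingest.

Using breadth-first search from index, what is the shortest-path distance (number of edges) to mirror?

4

Level 0: index
Level 1: back, ingest, relay, root, store
Level 2: auth, hub, ledger, proxy
Level 3: cache, front, worker
Level 4: core, mirror
mirror first appears at level 4.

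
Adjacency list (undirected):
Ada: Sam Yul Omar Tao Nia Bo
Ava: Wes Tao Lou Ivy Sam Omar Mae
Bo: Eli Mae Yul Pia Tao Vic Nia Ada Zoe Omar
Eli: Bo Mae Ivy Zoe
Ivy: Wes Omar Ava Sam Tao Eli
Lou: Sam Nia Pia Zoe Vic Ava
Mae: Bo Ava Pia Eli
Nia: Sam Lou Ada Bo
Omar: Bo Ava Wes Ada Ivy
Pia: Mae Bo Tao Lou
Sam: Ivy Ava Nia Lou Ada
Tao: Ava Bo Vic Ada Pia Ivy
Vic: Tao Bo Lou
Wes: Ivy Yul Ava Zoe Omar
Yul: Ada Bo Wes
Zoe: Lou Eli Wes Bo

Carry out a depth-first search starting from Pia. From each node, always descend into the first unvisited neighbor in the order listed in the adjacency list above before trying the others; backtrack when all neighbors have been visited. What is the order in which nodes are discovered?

Pia → Mae → Bo → Eli → Ivy → Wes → Yul → Ada → Sam → Ava → Tao → Vic → Lou → Nia → Zoe → Omar

Visit Pia
Pia → Mae
Mae → Bo
Bo → Eli
Eli → Ivy
Ivy → Wes
Wes → Yul
Yul → Ada
Ada → Sam
Sam → Ava
Ava → Tao
Tao → Vic
Vic → Lou
Lou → Nia
Lou → Zoe
Ava → Omar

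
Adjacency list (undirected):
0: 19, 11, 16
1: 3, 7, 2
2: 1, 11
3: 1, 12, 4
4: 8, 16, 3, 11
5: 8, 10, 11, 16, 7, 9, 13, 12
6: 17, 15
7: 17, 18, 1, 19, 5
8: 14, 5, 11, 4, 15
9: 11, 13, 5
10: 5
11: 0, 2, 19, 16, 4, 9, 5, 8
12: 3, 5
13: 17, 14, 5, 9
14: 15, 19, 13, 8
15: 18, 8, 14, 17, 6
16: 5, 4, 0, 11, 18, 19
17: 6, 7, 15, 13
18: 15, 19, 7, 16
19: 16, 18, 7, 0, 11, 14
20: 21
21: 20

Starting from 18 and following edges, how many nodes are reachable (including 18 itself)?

BFS from 18 visits: 18, 7, 15, 16, 19, 1, 5, 17, 6, 8, 14, 0, 4, 11, 2, 3, 9, 10, 12, 13
Reachable nodes: 20 of 22 total.

20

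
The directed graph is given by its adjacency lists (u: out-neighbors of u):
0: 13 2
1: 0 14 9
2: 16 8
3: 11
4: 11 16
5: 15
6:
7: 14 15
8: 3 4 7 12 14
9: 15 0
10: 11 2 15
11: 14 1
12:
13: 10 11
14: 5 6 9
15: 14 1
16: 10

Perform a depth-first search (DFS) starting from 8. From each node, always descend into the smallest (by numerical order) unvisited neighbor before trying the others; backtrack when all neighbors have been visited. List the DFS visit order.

8, 3, 11, 1, 0, 2, 16, 10, 15, 14, 5, 6, 9, 13, 4, 7, 12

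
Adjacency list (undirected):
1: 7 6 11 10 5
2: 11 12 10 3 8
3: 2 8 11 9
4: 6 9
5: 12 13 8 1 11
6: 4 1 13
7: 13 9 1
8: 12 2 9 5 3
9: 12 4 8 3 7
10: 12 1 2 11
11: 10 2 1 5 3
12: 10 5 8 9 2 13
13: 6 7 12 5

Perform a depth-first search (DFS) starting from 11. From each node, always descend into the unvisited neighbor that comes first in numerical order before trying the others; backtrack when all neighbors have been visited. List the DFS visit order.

Visit 11
11 → 1
1 → 5
5 → 8
8 → 2
2 → 3
3 → 9
9 → 4
4 → 6
6 → 13
13 → 7
13 → 12
12 → 10

11, 1, 5, 8, 2, 3, 9, 4, 6, 13, 7, 12, 10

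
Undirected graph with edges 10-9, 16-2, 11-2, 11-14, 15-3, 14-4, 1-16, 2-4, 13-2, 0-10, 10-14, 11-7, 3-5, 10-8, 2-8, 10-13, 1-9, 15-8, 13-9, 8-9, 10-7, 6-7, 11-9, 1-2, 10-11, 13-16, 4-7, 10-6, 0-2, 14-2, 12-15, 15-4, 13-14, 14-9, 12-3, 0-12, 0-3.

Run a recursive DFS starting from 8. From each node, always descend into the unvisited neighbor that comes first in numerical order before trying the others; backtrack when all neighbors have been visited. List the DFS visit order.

8, 2, 0, 3, 5, 12, 15, 4, 7, 6, 10, 9, 1, 16, 13, 14, 11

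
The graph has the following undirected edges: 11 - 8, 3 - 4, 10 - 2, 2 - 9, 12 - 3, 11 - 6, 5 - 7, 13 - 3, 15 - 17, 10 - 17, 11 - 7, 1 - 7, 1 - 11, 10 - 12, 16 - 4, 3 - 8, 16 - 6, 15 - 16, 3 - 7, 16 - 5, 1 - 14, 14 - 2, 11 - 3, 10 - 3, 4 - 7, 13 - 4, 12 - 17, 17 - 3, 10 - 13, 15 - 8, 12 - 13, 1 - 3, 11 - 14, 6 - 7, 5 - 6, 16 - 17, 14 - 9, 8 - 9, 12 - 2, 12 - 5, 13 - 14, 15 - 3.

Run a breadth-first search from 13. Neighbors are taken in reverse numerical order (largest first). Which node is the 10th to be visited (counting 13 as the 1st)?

Visit 13; enqueue 14, 12, 10, 4, 3 → queue [14, 12, 10, 4, 3]
Visit 14; enqueue 11, 9, 2, 1 → queue [12, 10, 4, 3, 11, 9, 2, 1]
Visit 12; enqueue 17, 5 → queue [10, 4, 3, 11, 9, 2, 1, 17, 5]
Visit 10 → queue [4, 3, 11, 9, 2, 1, 17, 5]
Visit 4; enqueue 16, 7 → queue [3, 11, 9, 2, 1, 17, 5, 16, 7]
Visit 3; enqueue 15, 8 → queue [11, 9, 2, 1, 17, 5, 16, 7, 15, 8]
Visit 11; enqueue 6 → queue [9, 2, 1, 17, 5, 16, 7, 15, 8, 6]
Visit 9 → queue [2, 1, 17, 5, 16, 7, 15, 8, 6]
Visit 2 → queue [1, 17, 5, 16, 7, 15, 8, 6]
Visit 1 → queue [17, 5, 16, 7, 15, 8, 6]
Visit 17 → queue [5, 16, 7, 15, 8, 6]
Visit 5 → queue [16, 7, 15, 8, 6]
Visit 16 → queue [7, 15, 8, 6]
Visit 7 → queue [15, 8, 6]
Visit 15 → queue [8, 6]
Visit 8 → queue [6]
Visit 6 → queue []

Visit order: 13, 14, 12, 10, 4, 3, 11, 9, 2, 1, 17, 5, 16, 7, 15, 8, 6

1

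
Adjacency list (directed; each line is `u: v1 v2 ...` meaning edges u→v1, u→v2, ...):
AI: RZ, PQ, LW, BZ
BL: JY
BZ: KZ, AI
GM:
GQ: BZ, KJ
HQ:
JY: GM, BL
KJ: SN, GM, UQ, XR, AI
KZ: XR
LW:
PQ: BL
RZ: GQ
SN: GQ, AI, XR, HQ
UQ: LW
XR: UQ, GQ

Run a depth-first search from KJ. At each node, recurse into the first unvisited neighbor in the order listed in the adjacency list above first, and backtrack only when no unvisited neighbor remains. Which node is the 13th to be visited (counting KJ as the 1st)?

Visit KJ
KJ → SN
SN → GQ
GQ → BZ
BZ → KZ
KZ → XR
XR → UQ
UQ → LW
BZ → AI
AI → RZ
AI → PQ
PQ → BL
BL → JY
JY → GM
SN → HQ

Visit order: KJ, SN, GQ, BZ, KZ, XR, UQ, LW, AI, RZ, PQ, BL, JY, GM, HQ

JY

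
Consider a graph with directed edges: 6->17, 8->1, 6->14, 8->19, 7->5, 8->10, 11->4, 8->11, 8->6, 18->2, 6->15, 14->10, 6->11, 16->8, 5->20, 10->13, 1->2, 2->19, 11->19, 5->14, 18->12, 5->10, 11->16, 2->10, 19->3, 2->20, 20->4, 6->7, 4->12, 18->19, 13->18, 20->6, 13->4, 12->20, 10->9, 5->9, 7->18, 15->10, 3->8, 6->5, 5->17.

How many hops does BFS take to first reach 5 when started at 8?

Level 0: 8
Level 1: 1, 6, 10, 11, 19
Level 2: 2, 3, 4, 5, 7, 9, 13, 14, 15, 16, 17
Level 3: 12, 18, 20
5 first appears at level 2.

2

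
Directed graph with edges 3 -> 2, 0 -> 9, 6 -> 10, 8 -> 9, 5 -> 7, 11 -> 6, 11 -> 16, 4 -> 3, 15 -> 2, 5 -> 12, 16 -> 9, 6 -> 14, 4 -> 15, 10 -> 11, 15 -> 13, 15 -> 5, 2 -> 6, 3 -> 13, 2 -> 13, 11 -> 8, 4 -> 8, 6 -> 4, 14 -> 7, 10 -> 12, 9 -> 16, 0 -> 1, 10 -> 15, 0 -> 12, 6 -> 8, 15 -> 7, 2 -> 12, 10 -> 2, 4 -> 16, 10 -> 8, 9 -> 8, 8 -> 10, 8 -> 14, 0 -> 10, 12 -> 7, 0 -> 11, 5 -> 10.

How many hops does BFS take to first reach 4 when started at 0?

3

Level 0: 0
Level 1: 1, 9, 10, 11, 12
Level 2: 2, 6, 7, 8, 15, 16
Level 3: 4, 5, 13, 14
Level 4: 3
4 first appears at level 3.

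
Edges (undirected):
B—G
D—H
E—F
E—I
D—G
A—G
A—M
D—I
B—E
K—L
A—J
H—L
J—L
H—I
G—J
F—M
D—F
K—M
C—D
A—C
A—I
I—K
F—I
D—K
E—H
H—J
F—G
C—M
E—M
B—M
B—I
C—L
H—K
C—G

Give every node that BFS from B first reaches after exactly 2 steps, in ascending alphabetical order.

A, C, D, F, H, J, K

Level 0: B
Level 1: E, G, I, M
Level 2: A, C, D, F, H, J, K
Level 3: L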